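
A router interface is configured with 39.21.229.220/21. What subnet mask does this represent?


/21 means 21 network bits, 11 host bits
Binary: 11111111111111111111100000000000
Mask: 255.255.248.0


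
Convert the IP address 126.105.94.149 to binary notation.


126 = 01111110
105 = 01101001
94 = 01011110
149 = 10010101
Binary: 01111110.01101001.01011110.10010101


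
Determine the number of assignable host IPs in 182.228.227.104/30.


Host bits = 32 - 30 = 2
Total addresses = 2^2 = 4
Usable = total - 2 (network and broadcast)
Usable hosts: 2


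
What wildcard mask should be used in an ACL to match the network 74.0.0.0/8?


Subnet mask: 255.0.0.0
Wildcard = 255.255.255.255 - subnet mask
255 - 255 = 0
255 - 0 = 255
255 - 0 = 255
255 - 0 = 255
Wildcard: 0.255.255.255


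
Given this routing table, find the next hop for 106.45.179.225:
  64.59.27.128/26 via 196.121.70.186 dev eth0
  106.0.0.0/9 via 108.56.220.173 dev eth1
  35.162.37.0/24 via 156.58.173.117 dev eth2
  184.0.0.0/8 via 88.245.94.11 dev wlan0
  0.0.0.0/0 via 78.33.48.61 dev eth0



Longest prefix match for 106.45.179.225:
  /26 64.59.27.128: no
  /9 106.0.0.0: MATCH
  /24 35.162.37.0: no
  /8 184.0.0.0: no
  /0 0.0.0.0: MATCH
Selected: next-hop 108.56.220.173 via eth1 (matched /9)


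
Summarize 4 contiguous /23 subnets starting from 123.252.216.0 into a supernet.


Original prefix: /23
Number of subnets: 4 = 2^2
New prefix = 23 - 2 = 21
Supernet: 123.252.216.0/21


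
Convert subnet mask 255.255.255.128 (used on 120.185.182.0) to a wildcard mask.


Subnet mask: 255.255.255.128
Wildcard = 255.255.255.255 - subnet mask
255 - 255 = 0
255 - 255 = 0
255 - 255 = 0
255 - 128 = 127
Wildcard: 0.0.0.127


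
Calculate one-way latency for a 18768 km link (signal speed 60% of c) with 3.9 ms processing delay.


Speed = 0.6 * 3e5 km/s = 180000 km/s
Propagation delay = 18768 / 180000 = 0.1043 s = 104.2667 ms
Processing delay = 3.9 ms
Total one-way latency = 108.1667 ms


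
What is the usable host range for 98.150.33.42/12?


Network: 98.144.0.0
Broadcast: 98.159.255.255
First usable = network + 1
Last usable = broadcast - 1
Range: 98.144.0.1 to 98.159.255.254


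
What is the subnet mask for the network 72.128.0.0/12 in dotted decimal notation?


/12 means 12 network bits, 20 host bits
Binary: 11111111111100000000000000000000
Mask: 255.240.0.0


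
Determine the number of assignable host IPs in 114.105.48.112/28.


Host bits = 32 - 28 = 4
Total addresses = 2^4 = 16
Usable = total - 2 (network and broadcast)
Usable hosts: 14


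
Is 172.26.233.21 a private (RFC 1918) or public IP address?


RFC 1918 private ranges:
  10.0.0.0/8 (10.0.0.0 - 10.255.255.255)
  172.16.0.0/12 (172.16.0.0 - 172.31.255.255)
  192.168.0.0/16 (192.168.0.0 - 192.168.255.255)
Private (in 172.16.0.0/12)


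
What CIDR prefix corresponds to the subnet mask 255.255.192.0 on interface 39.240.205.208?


Binary: 11111111.11111111.11000000.00000000
Count leading 1s
Prefix: /18


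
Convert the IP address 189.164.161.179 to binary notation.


189 = 10111101
164 = 10100100
161 = 10100001
179 = 10110011
Binary: 10111101.10100100.10100001.10110011


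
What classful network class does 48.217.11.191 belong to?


First octet: 48
Binary: 00110000
0xxxxxxx -> Class A (1-126)
Class A, default mask 255.0.0.0 (/8)


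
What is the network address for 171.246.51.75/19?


IP:   10101011.11110110.00110011.01001011
Mask: 11111111.11111111.11100000.00000000
AND operation:
Net:  10101011.11110110.00100000.00000000
Network: 171.246.32.0/19


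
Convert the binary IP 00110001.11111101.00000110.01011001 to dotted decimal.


00110001 = 49
11111101 = 253
00000110 = 6
01011001 = 89
IP: 49.253.6.89


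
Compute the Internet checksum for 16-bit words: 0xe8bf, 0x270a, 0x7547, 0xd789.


Sum all words (with carry folding):
+ 0xe8bf = 0xe8bf
+ 0x270a = 0x0fca
+ 0x7547 = 0x8511
+ 0xd789 = 0x5c9b
One's complement: ~0x5c9b
Checksum = 0xa364


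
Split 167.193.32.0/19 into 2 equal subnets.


New prefix = 19 + 1 = 20
Each subnet has 4096 addresses
  167.193.32.0/20
  167.193.48.0/20
Subnets: 167.193.32.0/20, 167.193.48.0/20


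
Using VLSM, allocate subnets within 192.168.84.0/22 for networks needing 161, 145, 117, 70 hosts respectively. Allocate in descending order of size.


161 hosts -> /24 (254 usable): 192.168.84.0/24
145 hosts -> /24 (254 usable): 192.168.85.0/24
117 hosts -> /25 (126 usable): 192.168.86.0/25
70 hosts -> /25 (126 usable): 192.168.86.128/25
Allocation: 192.168.84.0/24 (161 hosts, 254 usable); 192.168.85.0/24 (145 hosts, 254 usable); 192.168.86.0/25 (117 hosts, 126 usable); 192.168.86.128/25 (70 hosts, 126 usable)


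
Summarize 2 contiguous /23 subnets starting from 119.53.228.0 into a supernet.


Original prefix: /23
Number of subnets: 2 = 2^1
New prefix = 23 - 1 = 22
Supernet: 119.53.228.0/22


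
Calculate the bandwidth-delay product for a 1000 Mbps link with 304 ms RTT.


BDP = bandwidth * RTT
= 1000 Mbps * 304 ms
= 1000 * 1e6 * 304 / 1000 bits
= 304000000 bits
= 38000000 bytes
= 37109.375 KB
BDP = 304000000 bits (38000000 bytes)


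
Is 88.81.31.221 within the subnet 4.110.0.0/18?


Subnet network: 4.110.0.0
Test IP AND mask: 88.81.0.0
No, 88.81.31.221 is not in 4.110.0.0/18


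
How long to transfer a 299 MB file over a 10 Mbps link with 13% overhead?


Effective throughput = 10 * (1 - 13/100) = 8.7 Mbps
File size in Mb = 299 * 8 = 2392 Mb
Time = 2392 / 8.7
Time = 274.9425 seconds


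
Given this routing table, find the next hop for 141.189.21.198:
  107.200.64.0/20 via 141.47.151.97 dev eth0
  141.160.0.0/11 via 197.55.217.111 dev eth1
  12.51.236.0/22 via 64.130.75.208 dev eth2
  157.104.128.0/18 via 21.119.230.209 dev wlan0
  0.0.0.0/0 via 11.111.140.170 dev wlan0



Longest prefix match for 141.189.21.198:
  /20 107.200.64.0: no
  /11 141.160.0.0: MATCH
  /22 12.51.236.0: no
  /18 157.104.128.0: no
  /0 0.0.0.0: MATCH
Selected: next-hop 197.55.217.111 via eth1 (matched /11)


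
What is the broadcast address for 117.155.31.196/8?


Network: 117.0.0.0/8
Host bits = 24
Set all host bits to 1:
Broadcast: 117.255.255.255


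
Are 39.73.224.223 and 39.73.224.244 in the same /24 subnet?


Mask: 255.255.255.0
39.73.224.223 AND mask = 39.73.224.0
39.73.224.244 AND mask = 39.73.224.0
Yes, same subnet (39.73.224.0)


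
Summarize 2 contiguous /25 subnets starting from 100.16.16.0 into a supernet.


Original prefix: /25
Number of subnets: 2 = 2^1
New prefix = 25 - 1 = 24
Supernet: 100.16.16.0/24


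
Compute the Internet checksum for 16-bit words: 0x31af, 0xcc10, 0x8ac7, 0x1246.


Sum all words (with carry folding):
+ 0x31af = 0x31af
+ 0xcc10 = 0xfdbf
+ 0x8ac7 = 0x8887
+ 0x1246 = 0x9acd
One's complement: ~0x9acd
Checksum = 0x6532


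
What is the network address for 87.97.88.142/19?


IP:   01010111.01100001.01011000.10001110
Mask: 11111111.11111111.11100000.00000000
AND operation:
Net:  01010111.01100001.01000000.00000000
Network: 87.97.64.0/19


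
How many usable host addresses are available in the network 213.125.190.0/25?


Host bits = 32 - 25 = 7
Total addresses = 2^7 = 128
Usable = total - 2 (network and broadcast)
Usable hosts: 126


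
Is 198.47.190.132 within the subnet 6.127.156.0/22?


Subnet network: 6.127.156.0
Test IP AND mask: 198.47.188.0
No, 198.47.190.132 is not in 6.127.156.0/22


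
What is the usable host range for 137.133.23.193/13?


Network: 137.128.0.0
Broadcast: 137.135.255.255
First usable = network + 1
Last usable = broadcast - 1
Range: 137.128.0.1 to 137.135.255.254


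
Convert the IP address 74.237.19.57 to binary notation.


74 = 01001010
237 = 11101101
19 = 00010011
57 = 00111001
Binary: 01001010.11101101.00010011.00111001


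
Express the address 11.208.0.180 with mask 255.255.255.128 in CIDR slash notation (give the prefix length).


Binary: 11111111.11111111.11111111.10000000
Count leading 1s
Prefix: /25


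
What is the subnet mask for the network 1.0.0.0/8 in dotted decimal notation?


/8 means 8 network bits, 24 host bits
Binary: 11111111000000000000000000000000
Mask: 255.0.0.0


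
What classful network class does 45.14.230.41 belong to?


First octet: 45
Binary: 00101101
0xxxxxxx -> Class A (1-126)
Class A, default mask 255.0.0.0 (/8)


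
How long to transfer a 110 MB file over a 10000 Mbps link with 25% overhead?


Effective throughput = 10000 * (1 - 25/100) = 7500 Mbps
File size in Mb = 110 * 8 = 880 Mb
Time = 880 / 7500
Time = 0.1173 seconds


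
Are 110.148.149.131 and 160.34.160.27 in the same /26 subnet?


Mask: 255.255.255.192
110.148.149.131 AND mask = 110.148.149.128
160.34.160.27 AND mask = 160.34.160.0
No, different subnets (110.148.149.128 vs 160.34.160.0)


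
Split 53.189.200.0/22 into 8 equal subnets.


New prefix = 22 + 3 = 25
Each subnet has 128 addresses
  53.189.200.0/25
  53.189.200.128/25
  53.189.201.0/25
  53.189.201.128/25
  53.189.202.0/25
  53.189.202.128/25
  53.189.203.0/25
  53.189.203.128/25
Subnets: 53.189.200.0/25, 53.189.200.128/25, 53.189.201.0/25, 53.189.201.128/25, 53.189.202.0/25, 53.189.202.128/25, 53.189.203.0/25, 53.189.203.128/25


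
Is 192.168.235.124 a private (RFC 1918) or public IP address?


RFC 1918 private ranges:
  10.0.0.0/8 (10.0.0.0 - 10.255.255.255)
  172.16.0.0/12 (172.16.0.0 - 172.31.255.255)
  192.168.0.0/16 (192.168.0.0 - 192.168.255.255)
Private (in 192.168.0.0/16)


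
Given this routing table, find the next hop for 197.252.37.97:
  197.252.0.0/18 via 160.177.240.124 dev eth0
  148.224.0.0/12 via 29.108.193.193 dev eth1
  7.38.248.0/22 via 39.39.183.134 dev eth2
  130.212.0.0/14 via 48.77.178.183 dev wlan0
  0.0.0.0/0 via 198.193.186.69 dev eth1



Longest prefix match for 197.252.37.97:
  /18 197.252.0.0: MATCH
  /12 148.224.0.0: no
  /22 7.38.248.0: no
  /14 130.212.0.0: no
  /0 0.0.0.0: MATCH
Selected: next-hop 160.177.240.124 via eth0 (matched /18)


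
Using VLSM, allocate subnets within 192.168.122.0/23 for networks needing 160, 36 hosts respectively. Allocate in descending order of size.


160 hosts -> /24 (254 usable): 192.168.122.0/24
36 hosts -> /26 (62 usable): 192.168.123.0/26
Allocation: 192.168.122.0/24 (160 hosts, 254 usable); 192.168.123.0/26 (36 hosts, 62 usable)


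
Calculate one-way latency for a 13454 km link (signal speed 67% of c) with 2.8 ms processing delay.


Speed = 0.67 * 3e5 km/s = 201000 km/s
Propagation delay = 13454 / 201000 = 0.0669 s = 66.9353 ms
Processing delay = 2.8 ms
Total one-way latency = 69.7353 ms


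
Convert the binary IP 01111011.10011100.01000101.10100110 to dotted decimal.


01111011 = 123
10011100 = 156
01000101 = 69
10100110 = 166
IP: 123.156.69.166


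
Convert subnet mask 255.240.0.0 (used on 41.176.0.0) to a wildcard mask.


Subnet mask: 255.240.0.0
Wildcard = 255.255.255.255 - subnet mask
255 - 255 = 0
255 - 240 = 15
255 - 0 = 255
255 - 0 = 255
Wildcard: 0.15.255.255


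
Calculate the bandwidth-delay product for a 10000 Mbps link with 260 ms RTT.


BDP = bandwidth * RTT
= 10000 Mbps * 260 ms
= 10000 * 1e6 * 260 / 1000 bits
= 2600000000 bits
= 325000000 bytes
= 317382.8125 KB
BDP = 2600000000 bits (325000000 bytes)


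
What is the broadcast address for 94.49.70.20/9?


Network: 94.0.0.0/9
Host bits = 23
Set all host bits to 1:
Broadcast: 94.127.255.255


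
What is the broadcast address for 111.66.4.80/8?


Network: 111.0.0.0/8
Host bits = 24
Set all host bits to 1:
Broadcast: 111.255.255.255


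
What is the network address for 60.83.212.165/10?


IP:   00111100.01010011.11010100.10100101
Mask: 11111111.11000000.00000000.00000000
AND operation:
Net:  00111100.01000000.00000000.00000000
Network: 60.64.0.0/10


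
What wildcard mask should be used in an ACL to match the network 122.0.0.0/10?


Subnet mask: 255.192.0.0
Wildcard = 255.255.255.255 - subnet mask
255 - 255 = 0
255 - 192 = 63
255 - 0 = 255
255 - 0 = 255
Wildcard: 0.63.255.255


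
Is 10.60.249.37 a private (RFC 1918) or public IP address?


RFC 1918 private ranges:
  10.0.0.0/8 (10.0.0.0 - 10.255.255.255)
  172.16.0.0/12 (172.16.0.0 - 172.31.255.255)
  192.168.0.0/16 (192.168.0.0 - 192.168.255.255)
Private (in 10.0.0.0/8)


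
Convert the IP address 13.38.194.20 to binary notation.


13 = 00001101
38 = 00100110
194 = 11000010
20 = 00010100
Binary: 00001101.00100110.11000010.00010100


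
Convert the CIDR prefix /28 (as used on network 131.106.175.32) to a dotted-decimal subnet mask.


/28 means 28 network bits, 4 host bits
Binary: 11111111111111111111111111110000
Mask: 255.255.255.240


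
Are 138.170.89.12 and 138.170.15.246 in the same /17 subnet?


Mask: 255.255.128.0
138.170.89.12 AND mask = 138.170.0.0
138.170.15.246 AND mask = 138.170.0.0
Yes, same subnet (138.170.0.0)


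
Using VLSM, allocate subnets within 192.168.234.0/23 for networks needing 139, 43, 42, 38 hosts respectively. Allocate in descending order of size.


139 hosts -> /24 (254 usable): 192.168.234.0/24
43 hosts -> /26 (62 usable): 192.168.235.0/26
42 hosts -> /26 (62 usable): 192.168.235.64/26
38 hosts -> /26 (62 usable): 192.168.235.128/26
Allocation: 192.168.234.0/24 (139 hosts, 254 usable); 192.168.235.0/26 (43 hosts, 62 usable); 192.168.235.64/26 (42 hosts, 62 usable); 192.168.235.128/26 (38 hosts, 62 usable)


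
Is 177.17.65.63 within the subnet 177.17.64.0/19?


Subnet network: 177.17.64.0
Test IP AND mask: 177.17.64.0
Yes, 177.17.65.63 is in 177.17.64.0/19


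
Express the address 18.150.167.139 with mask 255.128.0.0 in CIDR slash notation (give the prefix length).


Binary: 11111111.10000000.00000000.00000000
Count leading 1s
Prefix: /9


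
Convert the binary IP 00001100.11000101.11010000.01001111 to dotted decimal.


00001100 = 12
11000101 = 197
11010000 = 208
01001111 = 79
IP: 12.197.208.79


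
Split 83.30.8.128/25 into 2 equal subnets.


New prefix = 25 + 1 = 26
Each subnet has 64 addresses
  83.30.8.128/26
  83.30.8.192/26
Subnets: 83.30.8.128/26, 83.30.8.192/26


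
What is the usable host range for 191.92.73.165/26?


Network: 191.92.73.128
Broadcast: 191.92.73.191
First usable = network + 1
Last usable = broadcast - 1
Range: 191.92.73.129 to 191.92.73.190


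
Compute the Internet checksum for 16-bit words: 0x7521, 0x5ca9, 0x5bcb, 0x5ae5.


Sum all words (with carry folding):
+ 0x7521 = 0x7521
+ 0x5ca9 = 0xd1ca
+ 0x5bcb = 0x2d96
+ 0x5ae5 = 0x887b
One's complement: ~0x887b
Checksum = 0x7784


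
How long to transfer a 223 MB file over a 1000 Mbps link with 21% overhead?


Effective throughput = 1000 * (1 - 21/100) = 790 Mbps
File size in Mb = 223 * 8 = 1784 Mb
Time = 1784 / 790
Time = 2.2582 seconds


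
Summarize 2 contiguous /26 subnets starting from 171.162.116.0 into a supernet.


Original prefix: /26
Number of subnets: 2 = 2^1
New prefix = 26 - 1 = 25
Supernet: 171.162.116.0/25


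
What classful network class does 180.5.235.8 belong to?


First octet: 180
Binary: 10110100
10xxxxxx -> Class B (128-191)
Class B, default mask 255.255.0.0 (/16)


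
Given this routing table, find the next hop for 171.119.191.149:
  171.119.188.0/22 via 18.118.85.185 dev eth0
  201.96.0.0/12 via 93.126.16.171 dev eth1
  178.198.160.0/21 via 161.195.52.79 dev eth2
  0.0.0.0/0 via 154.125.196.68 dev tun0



Longest prefix match for 171.119.191.149:
  /22 171.119.188.0: MATCH
  /12 201.96.0.0: no
  /21 178.198.160.0: no
  /0 0.0.0.0: MATCH
Selected: next-hop 18.118.85.185 via eth0 (matched /22)


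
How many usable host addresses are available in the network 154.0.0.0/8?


Host bits = 32 - 8 = 24
Total addresses = 2^24 = 16777216
Usable = total - 2 (network and broadcast)
Usable hosts: 16777214


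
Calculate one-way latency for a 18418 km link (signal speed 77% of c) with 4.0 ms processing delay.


Speed = 0.77 * 3e5 km/s = 231000 km/s
Propagation delay = 18418 / 231000 = 0.0797 s = 79.7316 ms
Processing delay = 4.0 ms
Total one-way latency = 83.7316 ms


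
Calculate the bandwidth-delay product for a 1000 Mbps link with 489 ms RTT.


BDP = bandwidth * RTT
= 1000 Mbps * 489 ms
= 1000 * 1e6 * 489 / 1000 bits
= 489000000 bits
= 61125000 bytes
= 59692.3828 KB
BDP = 489000000 bits (61125000 bytes)


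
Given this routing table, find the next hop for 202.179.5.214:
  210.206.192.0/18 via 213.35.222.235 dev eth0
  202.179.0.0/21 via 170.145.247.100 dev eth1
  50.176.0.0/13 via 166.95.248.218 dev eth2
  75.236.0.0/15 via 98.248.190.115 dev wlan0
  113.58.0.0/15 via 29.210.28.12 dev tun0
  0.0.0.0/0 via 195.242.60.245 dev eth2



Longest prefix match for 202.179.5.214:
  /18 210.206.192.0: no
  /21 202.179.0.0: MATCH
  /13 50.176.0.0: no
  /15 75.236.0.0: no
  /15 113.58.0.0: no
  /0 0.0.0.0: MATCH
Selected: next-hop 170.145.247.100 via eth1 (matched /21)


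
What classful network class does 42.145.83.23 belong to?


First octet: 42
Binary: 00101010
0xxxxxxx -> Class A (1-126)
Class A, default mask 255.0.0.0 (/8)


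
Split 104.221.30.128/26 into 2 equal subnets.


New prefix = 26 + 1 = 27
Each subnet has 32 addresses
  104.221.30.128/27
  104.221.30.160/27
Subnets: 104.221.30.128/27, 104.221.30.160/27


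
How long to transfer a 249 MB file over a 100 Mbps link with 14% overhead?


Effective throughput = 100 * (1 - 14/100) = 86 Mbps
File size in Mb = 249 * 8 = 1992 Mb
Time = 1992 / 86
Time = 23.1628 seconds


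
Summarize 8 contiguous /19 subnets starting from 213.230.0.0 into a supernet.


Original prefix: /19
Number of subnets: 8 = 2^3
New prefix = 19 - 3 = 16
Supernet: 213.230.0.0/16


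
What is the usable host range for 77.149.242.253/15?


Network: 77.148.0.0
Broadcast: 77.149.255.255
First usable = network + 1
Last usable = broadcast - 1
Range: 77.148.0.1 to 77.149.255.254


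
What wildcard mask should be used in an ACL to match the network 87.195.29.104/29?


Subnet mask: 255.255.255.248
Wildcard = 255.255.255.255 - subnet mask
255 - 255 = 0
255 - 255 = 0
255 - 255 = 0
255 - 248 = 7
Wildcard: 0.0.0.7


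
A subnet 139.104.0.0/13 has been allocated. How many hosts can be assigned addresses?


Host bits = 32 - 13 = 19
Total addresses = 2^19 = 524288
Usable = total - 2 (network and broadcast)
Usable hosts: 524286


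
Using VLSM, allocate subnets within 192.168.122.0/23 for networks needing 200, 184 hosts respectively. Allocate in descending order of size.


200 hosts -> /24 (254 usable): 192.168.122.0/24
184 hosts -> /24 (254 usable): 192.168.123.0/24
Allocation: 192.168.122.0/24 (200 hosts, 254 usable); 192.168.123.0/24 (184 hosts, 254 usable)


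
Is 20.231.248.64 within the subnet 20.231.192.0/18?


Subnet network: 20.231.192.0
Test IP AND mask: 20.231.192.0
Yes, 20.231.248.64 is in 20.231.192.0/18


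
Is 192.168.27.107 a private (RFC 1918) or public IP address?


RFC 1918 private ranges:
  10.0.0.0/8 (10.0.0.0 - 10.255.255.255)
  172.16.0.0/12 (172.16.0.0 - 172.31.255.255)
  192.168.0.0/16 (192.168.0.0 - 192.168.255.255)
Private (in 192.168.0.0/16)


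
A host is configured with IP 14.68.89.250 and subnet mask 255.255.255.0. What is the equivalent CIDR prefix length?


Binary: 11111111.11111111.11111111.00000000
Count leading 1s
Prefix: /24


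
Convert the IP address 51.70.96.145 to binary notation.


51 = 00110011
70 = 01000110
96 = 01100000
145 = 10010001
Binary: 00110011.01000110.01100000.10010001


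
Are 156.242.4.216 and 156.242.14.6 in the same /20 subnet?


Mask: 255.255.240.0
156.242.4.216 AND mask = 156.242.0.0
156.242.14.6 AND mask = 156.242.0.0
Yes, same subnet (156.242.0.0)


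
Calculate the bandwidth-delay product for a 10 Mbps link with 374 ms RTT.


BDP = bandwidth * RTT
= 10 Mbps * 374 ms
= 10 * 1e6 * 374 / 1000 bits
= 3740000 bits
= 467500 bytes
= 456.543 KB
BDP = 3740000 bits (467500 bytes)


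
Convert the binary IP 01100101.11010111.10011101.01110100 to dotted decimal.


01100101 = 101
11010111 = 215
10011101 = 157
01110100 = 116
IP: 101.215.157.116


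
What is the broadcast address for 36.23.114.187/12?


Network: 36.16.0.0/12
Host bits = 20
Set all host bits to 1:
Broadcast: 36.31.255.255


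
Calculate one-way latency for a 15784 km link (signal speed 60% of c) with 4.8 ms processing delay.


Speed = 0.6 * 3e5 km/s = 180000 km/s
Propagation delay = 15784 / 180000 = 0.0877 s = 87.6889 ms
Processing delay = 4.8 ms
Total one-way latency = 92.4889 ms


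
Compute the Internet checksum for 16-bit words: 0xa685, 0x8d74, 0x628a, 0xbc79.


Sum all words (with carry folding):
+ 0xa685 = 0xa685
+ 0x8d74 = 0x33fa
+ 0x628a = 0x9684
+ 0xbc79 = 0x52fe
One's complement: ~0x52fe
Checksum = 0xad01


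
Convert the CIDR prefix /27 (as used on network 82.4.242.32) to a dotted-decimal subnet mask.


/27 means 27 network bits, 5 host bits
Binary: 11111111111111111111111111100000
Mask: 255.255.255.224


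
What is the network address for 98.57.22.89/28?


IP:   01100010.00111001.00010110.01011001
Mask: 11111111.11111111.11111111.11110000
AND operation:
Net:  01100010.00111001.00010110.01010000
Network: 98.57.22.80/28


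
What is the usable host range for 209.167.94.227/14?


Network: 209.164.0.0
Broadcast: 209.167.255.255
First usable = network + 1
Last usable = broadcast - 1
Range: 209.164.0.1 to 209.167.255.254


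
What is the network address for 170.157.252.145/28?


IP:   10101010.10011101.11111100.10010001
Mask: 11111111.11111111.11111111.11110000
AND operation:
Net:  10101010.10011101.11111100.10010000
Network: 170.157.252.144/28


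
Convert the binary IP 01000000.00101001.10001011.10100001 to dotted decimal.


01000000 = 64
00101001 = 41
10001011 = 139
10100001 = 161
IP: 64.41.139.161


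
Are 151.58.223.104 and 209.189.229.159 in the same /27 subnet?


Mask: 255.255.255.224
151.58.223.104 AND mask = 151.58.223.96
209.189.229.159 AND mask = 209.189.229.128
No, different subnets (151.58.223.96 vs 209.189.229.128)


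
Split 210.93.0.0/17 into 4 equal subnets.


New prefix = 17 + 2 = 19
Each subnet has 8192 addresses
  210.93.0.0/19
  210.93.32.0/19
  210.93.64.0/19
  210.93.96.0/19
Subnets: 210.93.0.0/19, 210.93.32.0/19, 210.93.64.0/19, 210.93.96.0/19


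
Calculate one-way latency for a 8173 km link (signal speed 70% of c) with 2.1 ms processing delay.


Speed = 0.7 * 3e5 km/s = 210000 km/s
Propagation delay = 8173 / 210000 = 0.0389 s = 38.919 ms
Processing delay = 2.1 ms
Total one-way latency = 41.019 ms


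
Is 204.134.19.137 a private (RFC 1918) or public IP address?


RFC 1918 private ranges:
  10.0.0.0/8 (10.0.0.0 - 10.255.255.255)
  172.16.0.0/12 (172.16.0.0 - 172.31.255.255)
  192.168.0.0/16 (192.168.0.0 - 192.168.255.255)
Public (not in any RFC 1918 range)


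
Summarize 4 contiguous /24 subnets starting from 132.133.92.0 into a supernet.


Original prefix: /24
Number of subnets: 4 = 2^2
New prefix = 24 - 2 = 22
Supernet: 132.133.92.0/22


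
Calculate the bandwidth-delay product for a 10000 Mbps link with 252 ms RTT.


BDP = bandwidth * RTT
= 10000 Mbps * 252 ms
= 10000 * 1e6 * 252 / 1000 bits
= 2520000000 bits
= 315000000 bytes
= 307617.1875 KB
BDP = 2520000000 bits (315000000 bytes)


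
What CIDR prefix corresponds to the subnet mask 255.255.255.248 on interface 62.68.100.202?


Binary: 11111111.11111111.11111111.11111000
Count leading 1s
Prefix: /29


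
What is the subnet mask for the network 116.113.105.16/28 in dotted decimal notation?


/28 means 28 network bits, 4 host bits
Binary: 11111111111111111111111111110000
Mask: 255.255.255.240


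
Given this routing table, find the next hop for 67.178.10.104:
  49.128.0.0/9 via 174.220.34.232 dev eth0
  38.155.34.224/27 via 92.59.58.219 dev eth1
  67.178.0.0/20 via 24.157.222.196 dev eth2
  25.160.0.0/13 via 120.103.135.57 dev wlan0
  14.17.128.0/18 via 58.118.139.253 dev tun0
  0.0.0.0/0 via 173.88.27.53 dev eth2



Longest prefix match for 67.178.10.104:
  /9 49.128.0.0: no
  /27 38.155.34.224: no
  /20 67.178.0.0: MATCH
  /13 25.160.0.0: no
  /18 14.17.128.0: no
  /0 0.0.0.0: MATCH
Selected: next-hop 24.157.222.196 via eth2 (matched /20)


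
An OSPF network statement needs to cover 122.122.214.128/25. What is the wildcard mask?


Subnet mask: 255.255.255.128
Wildcard = 255.255.255.255 - subnet mask
255 - 255 = 0
255 - 255 = 0
255 - 255 = 0
255 - 128 = 127
Wildcard: 0.0.0.127


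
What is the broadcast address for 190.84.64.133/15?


Network: 190.84.0.0/15
Host bits = 17
Set all host bits to 1:
Broadcast: 190.85.255.255


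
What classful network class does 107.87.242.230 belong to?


First octet: 107
Binary: 01101011
0xxxxxxx -> Class A (1-126)
Class A, default mask 255.0.0.0 (/8)


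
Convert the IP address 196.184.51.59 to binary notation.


196 = 11000100
184 = 10111000
51 = 00110011
59 = 00111011
Binary: 11000100.10111000.00110011.00111011


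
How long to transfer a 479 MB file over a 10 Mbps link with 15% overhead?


Effective throughput = 10 * (1 - 15/100) = 8.5 Mbps
File size in Mb = 479 * 8 = 3832 Mb
Time = 3832 / 8.5
Time = 450.8235 seconds


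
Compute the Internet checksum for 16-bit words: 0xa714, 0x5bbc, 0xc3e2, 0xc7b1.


Sum all words (with carry folding):
+ 0xa714 = 0xa714
+ 0x5bbc = 0x02d1
+ 0xc3e2 = 0xc6b3
+ 0xc7b1 = 0x8e65
One's complement: ~0x8e65
Checksum = 0x719a


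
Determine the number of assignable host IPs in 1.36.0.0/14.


Host bits = 32 - 14 = 18
Total addresses = 2^18 = 262144
Usable = total - 2 (network and broadcast)
Usable hosts: 262142


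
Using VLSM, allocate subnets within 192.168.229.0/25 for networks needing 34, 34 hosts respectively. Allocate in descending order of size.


34 hosts -> /26 (62 usable): 192.168.229.0/26
34 hosts -> /26 (62 usable): 192.168.229.64/26
Allocation: 192.168.229.0/26 (34 hosts, 62 usable); 192.168.229.64/26 (34 hosts, 62 usable)


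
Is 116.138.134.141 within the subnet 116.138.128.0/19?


Subnet network: 116.138.128.0
Test IP AND mask: 116.138.128.0
Yes, 116.138.134.141 is in 116.138.128.0/19


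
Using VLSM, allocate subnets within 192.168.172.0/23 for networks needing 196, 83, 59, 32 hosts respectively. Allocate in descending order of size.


196 hosts -> /24 (254 usable): 192.168.172.0/24
83 hosts -> /25 (126 usable): 192.168.173.0/25
59 hosts -> /26 (62 usable): 192.168.173.128/26
32 hosts -> /26 (62 usable): 192.168.173.192/26
Allocation: 192.168.172.0/24 (196 hosts, 254 usable); 192.168.173.0/25 (83 hosts, 126 usable); 192.168.173.128/26 (59 hosts, 62 usable); 192.168.173.192/26 (32 hosts, 62 usable)


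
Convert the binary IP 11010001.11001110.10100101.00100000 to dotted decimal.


11010001 = 209
11001110 = 206
10100101 = 165
00100000 = 32
IP: 209.206.165.32


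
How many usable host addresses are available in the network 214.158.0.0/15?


Host bits = 32 - 15 = 17
Total addresses = 2^17 = 131072
Usable = total - 2 (network and broadcast)
Usable hosts: 131070


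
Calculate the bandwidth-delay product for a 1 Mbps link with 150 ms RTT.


BDP = bandwidth * RTT
= 1 Mbps * 150 ms
= 1 * 1e6 * 150 / 1000 bits
= 150000 bits
= 18750 bytes
= 18.3105 KB
BDP = 150000 bits (18750 bytes)


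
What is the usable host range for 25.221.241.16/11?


Network: 25.192.0.0
Broadcast: 25.223.255.255
First usable = network + 1
Last usable = broadcast - 1
Range: 25.192.0.1 to 25.223.255.254


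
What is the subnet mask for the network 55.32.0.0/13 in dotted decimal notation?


/13 means 13 network bits, 19 host bits
Binary: 11111111111110000000000000000000
Mask: 255.248.0.0


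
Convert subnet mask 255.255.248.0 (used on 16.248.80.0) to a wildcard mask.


Subnet mask: 255.255.248.0
Wildcard = 255.255.255.255 - subnet mask
255 - 255 = 0
255 - 255 = 0
255 - 248 = 7
255 - 0 = 255
Wildcard: 0.0.7.255


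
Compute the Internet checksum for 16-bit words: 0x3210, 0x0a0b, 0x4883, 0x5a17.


Sum all words (with carry folding):
+ 0x3210 = 0x3210
+ 0x0a0b = 0x3c1b
+ 0x4883 = 0x849e
+ 0x5a17 = 0xdeb5
One's complement: ~0xdeb5
Checksum = 0x214a


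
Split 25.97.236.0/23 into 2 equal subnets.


New prefix = 23 + 1 = 24
Each subnet has 256 addresses
  25.97.236.0/24
  25.97.237.0/24
Subnets: 25.97.236.0/24, 25.97.237.0/24


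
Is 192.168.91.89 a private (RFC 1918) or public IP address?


RFC 1918 private ranges:
  10.0.0.0/8 (10.0.0.0 - 10.255.255.255)
  172.16.0.0/12 (172.16.0.0 - 172.31.255.255)
  192.168.0.0/16 (192.168.0.0 - 192.168.255.255)
Private (in 192.168.0.0/16)


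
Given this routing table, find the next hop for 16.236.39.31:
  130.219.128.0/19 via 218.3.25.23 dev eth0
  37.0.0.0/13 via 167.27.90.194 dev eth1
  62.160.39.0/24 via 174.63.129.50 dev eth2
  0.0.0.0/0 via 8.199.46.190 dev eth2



Longest prefix match for 16.236.39.31:
  /19 130.219.128.0: no
  /13 37.0.0.0: no
  /24 62.160.39.0: no
  /0 0.0.0.0: MATCH
Selected: next-hop 8.199.46.190 via eth2 (matched /0)


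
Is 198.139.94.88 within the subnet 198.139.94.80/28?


Subnet network: 198.139.94.80
Test IP AND mask: 198.139.94.80
Yes, 198.139.94.88 is in 198.139.94.80/28


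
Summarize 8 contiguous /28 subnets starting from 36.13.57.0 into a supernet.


Original prefix: /28
Number of subnets: 8 = 2^3
New prefix = 28 - 3 = 25
Supernet: 36.13.57.0/25


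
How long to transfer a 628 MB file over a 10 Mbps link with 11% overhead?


Effective throughput = 10 * (1 - 11/100) = 8.9 Mbps
File size in Mb = 628 * 8 = 5024 Mb
Time = 5024 / 8.9
Time = 564.4944 seconds


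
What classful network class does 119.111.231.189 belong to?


First octet: 119
Binary: 01110111
0xxxxxxx -> Class A (1-126)
Class A, default mask 255.0.0.0 (/8)


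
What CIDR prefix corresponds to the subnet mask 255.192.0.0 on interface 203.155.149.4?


Binary: 11111111.11000000.00000000.00000000
Count leading 1s
Prefix: /10


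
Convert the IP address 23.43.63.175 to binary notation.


23 = 00010111
43 = 00101011
63 = 00111111
175 = 10101111
Binary: 00010111.00101011.00111111.10101111


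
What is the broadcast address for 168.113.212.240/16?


Network: 168.113.0.0/16
Host bits = 16
Set all host bits to 1:
Broadcast: 168.113.255.255


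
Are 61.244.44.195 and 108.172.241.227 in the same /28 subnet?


Mask: 255.255.255.240
61.244.44.195 AND mask = 61.244.44.192
108.172.241.227 AND mask = 108.172.241.224
No, different subnets (61.244.44.192 vs 108.172.241.224)


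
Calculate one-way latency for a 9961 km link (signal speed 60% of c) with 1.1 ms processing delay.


Speed = 0.6 * 3e5 km/s = 180000 km/s
Propagation delay = 9961 / 180000 = 0.0553 s = 55.3389 ms
Processing delay = 1.1 ms
Total one-way latency = 56.4389 ms


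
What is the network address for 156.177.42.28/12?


IP:   10011100.10110001.00101010.00011100
Mask: 11111111.11110000.00000000.00000000
AND operation:
Net:  10011100.10110000.00000000.00000000
Network: 156.176.0.0/12


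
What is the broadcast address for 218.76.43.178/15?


Network: 218.76.0.0/15
Host bits = 17
Set all host bits to 1:
Broadcast: 218.77.255.255


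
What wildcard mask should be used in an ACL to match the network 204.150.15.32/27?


Subnet mask: 255.255.255.224
Wildcard = 255.255.255.255 - subnet mask
255 - 255 = 0
255 - 255 = 0
255 - 255 = 0
255 - 224 = 31
Wildcard: 0.0.0.31


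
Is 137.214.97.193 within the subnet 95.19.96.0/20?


Subnet network: 95.19.96.0
Test IP AND mask: 137.214.96.0
No, 137.214.97.193 is not in 95.19.96.0/20


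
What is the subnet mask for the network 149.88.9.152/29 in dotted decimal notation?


/29 means 29 network bits, 3 host bits
Binary: 11111111111111111111111111111000
Mask: 255.255.255.248


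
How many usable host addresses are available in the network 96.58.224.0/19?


Host bits = 32 - 19 = 13
Total addresses = 2^13 = 8192
Usable = total - 2 (network and broadcast)
Usable hosts: 8190


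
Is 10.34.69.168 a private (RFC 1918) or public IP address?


RFC 1918 private ranges:
  10.0.0.0/8 (10.0.0.0 - 10.255.255.255)
  172.16.0.0/12 (172.16.0.0 - 172.31.255.255)
  192.168.0.0/16 (192.168.0.0 - 192.168.255.255)
Private (in 10.0.0.0/8)


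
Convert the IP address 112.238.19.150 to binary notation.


112 = 01110000
238 = 11101110
19 = 00010011
150 = 10010110
Binary: 01110000.11101110.00010011.10010110


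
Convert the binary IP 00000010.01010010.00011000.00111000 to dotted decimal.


00000010 = 2
01010010 = 82
00011000 = 24
00111000 = 56
IP: 2.82.24.56


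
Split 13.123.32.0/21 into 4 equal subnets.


New prefix = 21 + 2 = 23
Each subnet has 512 addresses
  13.123.32.0/23
  13.123.34.0/23
  13.123.36.0/23
  13.123.38.0/23
Subnets: 13.123.32.0/23, 13.123.34.0/23, 13.123.36.0/23, 13.123.38.0/23


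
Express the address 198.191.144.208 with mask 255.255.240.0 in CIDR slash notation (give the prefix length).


Binary: 11111111.11111111.11110000.00000000
Count leading 1s
Prefix: /20


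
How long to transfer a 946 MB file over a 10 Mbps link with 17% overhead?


Effective throughput = 10 * (1 - 17/100) = 8.3 Mbps
File size in Mb = 946 * 8 = 7568 Mb
Time = 7568 / 8.3
Time = 911.8072 seconds


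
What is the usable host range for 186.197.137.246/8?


Network: 186.0.0.0
Broadcast: 186.255.255.255
First usable = network + 1
Last usable = broadcast - 1
Range: 186.0.0.1 to 186.255.255.254


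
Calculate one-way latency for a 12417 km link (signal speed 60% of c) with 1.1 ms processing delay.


Speed = 0.6 * 3e5 km/s = 180000 km/s
Propagation delay = 12417 / 180000 = 0.069 s = 68.9833 ms
Processing delay = 1.1 ms
Total one-way latency = 70.0833 ms


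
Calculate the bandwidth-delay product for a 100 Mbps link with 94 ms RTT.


BDP = bandwidth * RTT
= 100 Mbps * 94 ms
= 100 * 1e6 * 94 / 1000 bits
= 9400000 bits
= 1175000 bytes
= 1147.4609 KB
BDP = 9400000 bits (1175000 bytes)


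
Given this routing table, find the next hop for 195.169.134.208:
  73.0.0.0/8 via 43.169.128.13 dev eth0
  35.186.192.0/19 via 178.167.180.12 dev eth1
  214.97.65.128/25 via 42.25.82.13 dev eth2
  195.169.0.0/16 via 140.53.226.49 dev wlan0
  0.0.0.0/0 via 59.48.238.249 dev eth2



Longest prefix match for 195.169.134.208:
  /8 73.0.0.0: no
  /19 35.186.192.0: no
  /25 214.97.65.128: no
  /16 195.169.0.0: MATCH
  /0 0.0.0.0: MATCH
Selected: next-hop 140.53.226.49 via wlan0 (matched /16)


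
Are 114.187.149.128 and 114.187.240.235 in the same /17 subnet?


Mask: 255.255.128.0
114.187.149.128 AND mask = 114.187.128.0
114.187.240.235 AND mask = 114.187.128.0
Yes, same subnet (114.187.128.0)


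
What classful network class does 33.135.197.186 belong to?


First octet: 33
Binary: 00100001
0xxxxxxx -> Class A (1-126)
Class A, default mask 255.0.0.0 (/8)


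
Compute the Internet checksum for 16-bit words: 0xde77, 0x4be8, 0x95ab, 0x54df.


Sum all words (with carry folding):
+ 0xde77 = 0xde77
+ 0x4be8 = 0x2a60
+ 0x95ab = 0xc00b
+ 0x54df = 0x14eb
One's complement: ~0x14eb
Checksum = 0xeb14


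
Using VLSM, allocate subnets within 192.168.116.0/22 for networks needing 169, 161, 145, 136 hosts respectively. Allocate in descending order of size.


169 hosts -> /24 (254 usable): 192.168.116.0/24
161 hosts -> /24 (254 usable): 192.168.117.0/24
145 hosts -> /24 (254 usable): 192.168.118.0/24
136 hosts -> /24 (254 usable): 192.168.119.0/24
Allocation: 192.168.116.0/24 (169 hosts, 254 usable); 192.168.117.0/24 (161 hosts, 254 usable); 192.168.118.0/24 (145 hosts, 254 usable); 192.168.119.0/24 (136 hosts, 254 usable)


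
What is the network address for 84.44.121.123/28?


IP:   01010100.00101100.01111001.01111011
Mask: 11111111.11111111.11111111.11110000
AND operation:
Net:  01010100.00101100.01111001.01110000
Network: 84.44.121.112/28


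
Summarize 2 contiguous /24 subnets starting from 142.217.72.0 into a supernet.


Original prefix: /24
Number of subnets: 2 = 2^1
New prefix = 24 - 1 = 23
Supernet: 142.217.72.0/23


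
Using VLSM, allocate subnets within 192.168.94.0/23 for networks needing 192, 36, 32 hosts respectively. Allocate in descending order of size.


192 hosts -> /24 (254 usable): 192.168.94.0/24
36 hosts -> /26 (62 usable): 192.168.95.0/26
32 hosts -> /26 (62 usable): 192.168.95.64/26
Allocation: 192.168.94.0/24 (192 hosts, 254 usable); 192.168.95.0/26 (36 hosts, 62 usable); 192.168.95.64/26 (32 hosts, 62 usable)


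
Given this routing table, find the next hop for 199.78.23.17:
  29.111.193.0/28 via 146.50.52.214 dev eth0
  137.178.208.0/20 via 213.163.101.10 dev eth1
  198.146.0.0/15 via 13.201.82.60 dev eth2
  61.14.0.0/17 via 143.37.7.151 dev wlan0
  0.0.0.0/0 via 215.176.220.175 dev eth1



Longest prefix match for 199.78.23.17:
  /28 29.111.193.0: no
  /20 137.178.208.0: no
  /15 198.146.0.0: no
  /17 61.14.0.0: no
  /0 0.0.0.0: MATCH
Selected: next-hop 215.176.220.175 via eth1 (matched /0)


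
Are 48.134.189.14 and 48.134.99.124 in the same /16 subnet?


Mask: 255.255.0.0
48.134.189.14 AND mask = 48.134.0.0
48.134.99.124 AND mask = 48.134.0.0
Yes, same subnet (48.134.0.0)


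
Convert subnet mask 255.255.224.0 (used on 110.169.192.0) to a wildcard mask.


Subnet mask: 255.255.224.0
Wildcard = 255.255.255.255 - subnet mask
255 - 255 = 0
255 - 255 = 0
255 - 224 = 31
255 - 0 = 255
Wildcard: 0.0.31.255


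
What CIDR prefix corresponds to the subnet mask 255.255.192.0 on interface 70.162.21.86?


Binary: 11111111.11111111.11000000.00000000
Count leading 1s
Prefix: /18


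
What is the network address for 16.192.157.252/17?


IP:   00010000.11000000.10011101.11111100
Mask: 11111111.11111111.10000000.00000000
AND operation:
Net:  00010000.11000000.10000000.00000000
Network: 16.192.128.0/17


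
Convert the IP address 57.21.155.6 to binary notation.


57 = 00111001
21 = 00010101
155 = 10011011
6 = 00000110
Binary: 00111001.00010101.10011011.00000110


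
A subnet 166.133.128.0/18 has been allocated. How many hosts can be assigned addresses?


Host bits = 32 - 18 = 14
Total addresses = 2^14 = 16384
Usable = total - 2 (network and broadcast)
Usable hosts: 16382


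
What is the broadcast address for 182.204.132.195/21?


Network: 182.204.128.0/21
Host bits = 11
Set all host bits to 1:
Broadcast: 182.204.135.255


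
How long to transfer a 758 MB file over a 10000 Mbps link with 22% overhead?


Effective throughput = 10000 * (1 - 22/100) = 7800 Mbps
File size in Mb = 758 * 8 = 6064 Mb
Time = 6064 / 7800
Time = 0.7774 seconds


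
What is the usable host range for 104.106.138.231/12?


Network: 104.96.0.0
Broadcast: 104.111.255.255
First usable = network + 1
Last usable = broadcast - 1
Range: 104.96.0.1 to 104.111.255.254


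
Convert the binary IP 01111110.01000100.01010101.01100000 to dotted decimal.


01111110 = 126
01000100 = 68
01010101 = 85
01100000 = 96
IP: 126.68.85.96


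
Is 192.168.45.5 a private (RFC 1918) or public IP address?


RFC 1918 private ranges:
  10.0.0.0/8 (10.0.0.0 - 10.255.255.255)
  172.16.0.0/12 (172.16.0.0 - 172.31.255.255)
  192.168.0.0/16 (192.168.0.0 - 192.168.255.255)
Private (in 192.168.0.0/16)


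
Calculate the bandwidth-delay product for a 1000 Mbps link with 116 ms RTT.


BDP = bandwidth * RTT
= 1000 Mbps * 116 ms
= 1000 * 1e6 * 116 / 1000 bits
= 116000000 bits
= 14500000 bytes
= 14160.1562 KB
BDP = 116000000 bits (14500000 bytes)


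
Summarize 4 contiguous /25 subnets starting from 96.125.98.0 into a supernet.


Original prefix: /25
Number of subnets: 4 = 2^2
New prefix = 25 - 2 = 23
Supernet: 96.125.98.0/23


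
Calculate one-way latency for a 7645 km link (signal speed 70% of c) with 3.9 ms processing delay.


Speed = 0.7 * 3e5 km/s = 210000 km/s
Propagation delay = 7645 / 210000 = 0.0364 s = 36.4048 ms
Processing delay = 3.9 ms
Total one-way latency = 40.3048 ms
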